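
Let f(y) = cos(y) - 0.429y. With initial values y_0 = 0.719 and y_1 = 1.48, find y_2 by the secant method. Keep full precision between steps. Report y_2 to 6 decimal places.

1.060908

f(y_0) = 0.444014, f(y_1) = -0.544248
y_2 = 1.480000 - (-0.544248)·(1.480000 - 0.719000)/(-0.544248 - (0.444014)) = 1.060908; f(y_2) = 0.032951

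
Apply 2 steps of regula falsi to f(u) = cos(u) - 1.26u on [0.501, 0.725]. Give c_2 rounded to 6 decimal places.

0.637633

f(0.501000) = 0.245843, f(0.725000) = -0.165001
step 1: c = 0.635038, f(c) = 0.004901 > 0 → new bracket [0.635038, 0.725000]
step 2: c = 0.637633, f(c) = 0.000089 > 0 → new bracket [0.637633, 0.725000]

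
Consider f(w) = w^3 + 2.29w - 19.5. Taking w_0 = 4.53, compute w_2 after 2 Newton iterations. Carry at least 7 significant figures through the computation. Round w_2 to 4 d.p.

Newton update: w ← w − f(w)/f'(w).
f'(w) = 3w^2 + 2.29
w_0 = 4.530000: f = 83.833377, f' = 63.852700 → w_1 = 4.530000 - (83.833377)/(63.852700) = 3.217082
w_1 = 3.217082: f = 21.162674, f' = 33.338844 → w_2 = 3.217082 - (21.162674)/(33.338844) = 2.582306

2.5823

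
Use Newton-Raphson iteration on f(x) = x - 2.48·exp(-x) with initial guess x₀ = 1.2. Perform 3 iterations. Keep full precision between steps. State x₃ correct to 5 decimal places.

0.95466

f'(x) = 1 + 2.48·exp(-x)
x_0 = 1.200000: f = 0.453038, f' = 1.746962 → x_1 = 1.200000 - (0.453038)/(1.746962) = 0.940671
x_1 = 0.940671: f = -0.027437, f' = 1.968108 → x_2 = 0.940671 - (-0.027437)/(1.968108) = 0.954611
x_2 = 0.954611: f = -0.000094, f' = 1.954705 → x_3 = 0.954611 - (-0.000094)/(1.954705) = 0.954659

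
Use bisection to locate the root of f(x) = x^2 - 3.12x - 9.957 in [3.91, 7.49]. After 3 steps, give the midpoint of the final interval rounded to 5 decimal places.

f(3.910000) = -6.868100, f(7.490000) = 22.774300 (opposite signs)
step 1: m = 5.700000, f(m) = 4.749000 > 0 → root in [3.910000, 5.700000]
step 2: m = 4.805000, f(m) = -1.860575 < 0 → root in [4.805000, 5.700000]
step 3: m = 5.252500, f(m) = 1.243956 > 0 → root in [4.805000, 5.252500]
Midpoint of [4.805000, 5.252500] = 5.028750

5.02875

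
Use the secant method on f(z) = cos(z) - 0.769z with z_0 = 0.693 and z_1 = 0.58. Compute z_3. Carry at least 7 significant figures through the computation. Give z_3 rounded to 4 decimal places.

f(z_0) = 0.236416, f(z_1) = 0.390443
z_2 = 0.580000 - (0.390443)·(0.580000 - 0.693000)/(0.390443 - (0.236416)) = 0.866444; f(z_2) = -0.018755
z_3 = 0.866444 - (-0.018755)·(0.866444 - 0.580000)/(-0.018755 - (0.390443)) = 0.853315; f(z_3) = 0.001289

0.8533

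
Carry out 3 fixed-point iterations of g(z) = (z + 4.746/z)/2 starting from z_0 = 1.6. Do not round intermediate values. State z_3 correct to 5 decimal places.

z_1 = g(1.600000) = 2.283125
z_2 = g(2.283125) = 2.180927
z_3 = g(2.180927) = 2.178533

2.17853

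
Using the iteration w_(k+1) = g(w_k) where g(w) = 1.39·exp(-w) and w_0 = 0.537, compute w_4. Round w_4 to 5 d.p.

w_1 = g(0.537000) = 0.812454
w_2 = g(0.812454) = 0.616837
w_3 = g(0.616837) = 0.750111
w_4 = g(0.750111) = 0.656516

0.65652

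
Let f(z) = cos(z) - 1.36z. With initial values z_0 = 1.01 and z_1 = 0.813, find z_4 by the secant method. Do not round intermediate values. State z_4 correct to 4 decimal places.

f(z_0) = -0.841739, f(z_1) = -0.418358
z_2 = 0.813000 - (-0.418358)·(0.813000 - 1.010000)/(-0.418358 - (-0.841739)) = 0.618338; f(z_2) = -0.026096
z_3 = 0.618338 - (-0.026096)·(0.618338 - 0.813000)/(-0.026096 - (-0.418358)) = 0.605387; f(z_3) = -0.001045
z_4 = 0.605387 - (-0.001045)·(0.605387 - 0.618338)/(-0.001045 - (-0.026096)) = 0.604847; f(z_4) = -0.000003

0.6048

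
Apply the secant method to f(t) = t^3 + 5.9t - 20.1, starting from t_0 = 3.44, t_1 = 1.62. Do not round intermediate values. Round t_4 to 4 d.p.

2.0155

f(t_0) = 40.903584, f(t_1) = -6.290472
t_2 = 1.620000 - (-6.290472)·(1.620000 - 3.440000)/(-6.290472 - (40.903584)) = 1.862587; f(t_2) = -2.648995
t_3 = 1.862587 - (-2.648995)·(1.862587 - 1.620000)/(-2.648995 - (-6.290472)) = 2.039057; f(t_3) = 0.408331
t_4 = 2.039057 - (0.408331)·(2.039057 - 1.862587)/(0.408331 - (-2.648995)) = 2.015488; f(t_4) = -0.021324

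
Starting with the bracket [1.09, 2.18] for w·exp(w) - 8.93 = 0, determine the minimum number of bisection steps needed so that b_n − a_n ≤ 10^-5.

17

Initial width b − a = 2.18 − 1.09 = 1.090000.
After n steps the width is (b−a)/2^n; need (b−a)/2^n ≤ 10^-5.
So n ≥ log₂(1.090000/10^-5) = log₂(109000.0000) ≈ 16.7340.
Hence n = 17.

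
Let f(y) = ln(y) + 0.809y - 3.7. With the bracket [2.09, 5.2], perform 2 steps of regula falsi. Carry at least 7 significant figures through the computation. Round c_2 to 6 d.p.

f(2.090000) = -1.272026, f(5.200000) = 2.155459
step 1: c = 3.244199, f(c) = 0.101426 > 0 → new bracket [2.090000, 3.244199]
step 2: c = 3.158965, f(c) = 0.005847 > 0 → new bracket [2.090000, 3.158965]

3.158965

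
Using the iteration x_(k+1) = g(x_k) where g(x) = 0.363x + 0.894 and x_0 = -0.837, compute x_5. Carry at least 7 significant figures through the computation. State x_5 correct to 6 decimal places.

x_1 = g(-0.837000) = 0.590169
x_2 = g(0.590169) = 1.108231
x_3 = g(1.108231) = 1.296288
x_4 = g(1.296288) = 1.364553
x_5 = g(1.364553) = 1.389333

1.389333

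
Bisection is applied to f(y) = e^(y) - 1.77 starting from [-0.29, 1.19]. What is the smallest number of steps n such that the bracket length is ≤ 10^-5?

18

Initial width b − a = 1.19 − -0.29 = 1.480000.
After n steps the width is (b−a)/2^n; need (b−a)/2^n ≤ 10^-5.
So n ≥ log₂(1.480000/10^-5) = log₂(148000.0000) ≈ 17.1752.
Hence n = 18.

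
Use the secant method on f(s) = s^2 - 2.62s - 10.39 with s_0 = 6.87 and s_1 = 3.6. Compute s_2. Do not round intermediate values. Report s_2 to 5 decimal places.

f(s_0) = 18.807500, f(s_1) = -6.862000
s_2 = 3.600000 - (-6.862000)·(3.600000 - 6.870000)/(-6.862000 - (18.807500)) = 4.474140; f(s_2) = -2.094317

4.47414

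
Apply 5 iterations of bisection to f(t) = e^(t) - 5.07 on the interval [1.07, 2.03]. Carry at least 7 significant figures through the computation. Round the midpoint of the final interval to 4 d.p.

1.6250

f(1.070000) = -2.154621, f(2.030000) = 2.544086 (opposite signs)
step 1: m = 1.550000, f(m) = -0.358530 < 0 → root in [1.550000, 2.030000]
step 2: m = 1.790000, f(m) = 0.919452 > 0 → root in [1.550000, 1.790000]
step 3: m = 1.670000, f(m) = 0.242168 > 0 → root in [1.550000, 1.670000]
step 4: m = 1.610000, f(m) = -0.067189 < 0 → root in [1.610000, 1.670000]
step 5: m = 1.640000, f(m) = 0.085170 > 0 → root in [1.610000, 1.640000]
Midpoint of [1.610000, 1.640000] = 1.625000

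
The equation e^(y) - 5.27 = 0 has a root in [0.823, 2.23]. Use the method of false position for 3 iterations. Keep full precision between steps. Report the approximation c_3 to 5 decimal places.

1.64553

f(0.823000) = -2.992678, f(2.230000) = 4.029866
step 1: c = 1.422597, f(c) = -1.122120 < 0 → new bracket [1.422597, 2.230000]
step 2: c = 1.598452, f(c) = -0.324627 < 0 → new bracket [1.598452, 2.230000]
step 3: c = 1.645534, f(c) = -0.086222 < 0 → new bracket [1.645534, 2.230000]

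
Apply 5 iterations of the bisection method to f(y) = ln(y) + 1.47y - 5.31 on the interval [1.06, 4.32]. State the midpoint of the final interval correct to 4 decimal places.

2.8428

f(1.060000) = -3.693531, f(4.320000) = 2.503655 (opposite signs)
step 1: m = 2.690000, f(m) = -0.366159 < 0 → root in [2.690000, 4.320000]
step 2: m = 3.505000, f(m) = 1.096541 > 0 → root in [2.690000, 3.505000]
step 3: m = 3.097500, f(m) = 0.373920 > 0 → root in [2.690000, 3.097500]
step 4: m = 2.893750, f(m) = 0.006366 > 0 → root in [2.690000, 2.893750]
step 5: m = 2.791875, f(m) = -0.179230 < 0 → root in [2.791875, 2.893750]
Midpoint of [2.791875, 2.893750] = 2.842812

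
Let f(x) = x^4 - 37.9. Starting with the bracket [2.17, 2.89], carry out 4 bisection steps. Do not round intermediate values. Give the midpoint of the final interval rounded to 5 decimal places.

2.46250

f(2.170000) = -15.726261, f(2.890000) = 31.857574 (opposite signs)
step 1: m = 2.530000, f(m) = 3.071521 > 0 → root in [2.170000, 2.530000]
step 2: m = 2.350000, f(m) = -7.401994 < 0 → root in [2.350000, 2.530000]
step 3: m = 2.440000, f(m) = -2.454647 < 0 → root in [2.440000, 2.530000]
step 4: m = 2.485000, f(m) = 0.233404 > 0 → root in [2.440000, 2.485000]
Midpoint of [2.440000, 2.485000] = 2.462500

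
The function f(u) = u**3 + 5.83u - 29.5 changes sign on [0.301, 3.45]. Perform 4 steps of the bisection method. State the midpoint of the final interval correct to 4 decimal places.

2.5643

f(0.301000) = -27.717899, f(3.450000) = 31.677125 (opposite signs)
step 1: m = 1.875500, f(m) = -11.968763 < 0 → root in [1.875500, 3.450000]
step 2: m = 2.662750, f(m) = 4.903363 > 0 → root in [1.875500, 2.662750]
step 3: m = 2.269125, f(m) = -4.587439 < 0 → root in [2.269125, 2.662750]
step 4: m = 2.465937, f(m) = -0.128594 < 0 → root in [2.465937, 2.662750]
Midpoint of [2.465937, 2.662750] = 2.564344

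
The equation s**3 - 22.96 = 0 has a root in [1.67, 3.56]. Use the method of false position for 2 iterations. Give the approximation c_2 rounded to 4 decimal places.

False-position update: c = (a·f(b) − b·f(a))/(f(b) − f(a)); replace the endpoint whose sign matches f(c).
f(1.670000) = -18.302537, f(3.560000) = 22.158016
step 1: c = 2.524951, f(c) = -6.862482 < 0 → new bracket [2.524951, 3.560000]
step 2: c = 2.769709, f(c) = -1.712758 < 0 → new bracket [2.769709, 3.560000]

2.7697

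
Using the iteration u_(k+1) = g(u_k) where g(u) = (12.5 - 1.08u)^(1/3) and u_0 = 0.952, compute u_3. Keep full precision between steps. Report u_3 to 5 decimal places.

2.16645

u_1 = g(0.952000) = 2.255335
u_2 = g(2.255335) = 2.159038
u_3 = g(2.159038) = 2.166450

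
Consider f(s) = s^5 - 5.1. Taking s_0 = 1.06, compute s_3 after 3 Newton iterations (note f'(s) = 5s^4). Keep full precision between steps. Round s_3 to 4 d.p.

s_0 = 1.060000: f = -3.761774, f' = 6.312385 → s_1 = 1.060000 - (-3.761774)/(6.312385) = 1.655936
s_1 = 1.655936: f = 7.351370, f' = 37.596179 → s_2 = 1.655936 - (7.351370)/(37.596179) = 1.460401
s_2 = 1.460401: f = 1.542933, f' = 22.743532 → s_3 = 1.460401 - (1.542933)/(22.743532) = 1.392560

1.3926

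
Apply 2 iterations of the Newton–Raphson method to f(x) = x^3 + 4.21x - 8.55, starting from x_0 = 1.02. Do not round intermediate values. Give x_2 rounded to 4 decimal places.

1.3929

Newton update: x ← x − f(x)/f'(x).
f'(x) = 3x^2 + 4.21
x_0 = 1.020000: f = -3.194592, f' = 7.331200 → x_1 = 1.020000 - (-3.194592)/(7.331200) = 1.455753
x_1 = 1.455753: f = 0.663776, f' = 10.567650 → x_2 = 1.455753 - (0.663776)/(10.567650) = 1.392941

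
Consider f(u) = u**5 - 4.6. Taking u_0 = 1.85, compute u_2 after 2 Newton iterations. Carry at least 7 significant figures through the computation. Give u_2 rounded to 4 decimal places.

1.4028

f'(u) = 5u**4
u_0 = 1.850000: f = 17.069987, f' = 58.567531 → u_1 = 1.850000 - (17.069987)/(58.567531) = 1.558542
u_1 = 1.558542: f = 4.595859, f' = 29.501482 → u_2 = 1.558542 - (4.595859)/(29.501482) = 1.402758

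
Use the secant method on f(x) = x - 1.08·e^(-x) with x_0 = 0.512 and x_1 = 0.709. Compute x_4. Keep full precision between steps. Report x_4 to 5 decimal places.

f(x_0) = -0.135239, f(x_1) = 0.177493
x_2 = 0.709000 - (0.177493)·(0.709000 - 0.512000)/(0.177493 - (-0.135239)) = 0.597192; f(x_2) = 0.002808
x_3 = 0.597192 - (0.002808)·(0.597192 - 0.709000)/(0.002808 - (0.177493)) = 0.595394; f(x_3) = -0.000059
x_4 = 0.595394 - (-0.000059)·(0.595394 - 0.597192)/(-0.000059 - (0.002808)) = 0.595431; f(x_4) = 0.000000

0.59543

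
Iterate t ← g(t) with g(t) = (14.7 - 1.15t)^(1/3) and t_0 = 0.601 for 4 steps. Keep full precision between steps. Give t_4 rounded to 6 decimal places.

2.293356

t_1 = g(0.601000) = 2.410650
t_2 = g(2.410650) = 2.284825
t_3 = g(2.284825) = 2.294027
t_4 = g(2.294027) = 2.293356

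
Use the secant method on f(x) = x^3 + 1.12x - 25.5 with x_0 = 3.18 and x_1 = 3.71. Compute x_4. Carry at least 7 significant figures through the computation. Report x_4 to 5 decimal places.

2.81723

f(x_0) = 10.219032, f(x_1) = 29.720011
x_2 = 3.710000 - (29.720011)·(3.710000 - 3.180000)/(29.720011 - (10.219032)) = 2.902266; f(x_2) = 2.196751
x_3 = 2.902266 - (2.196751)·(2.902266 - 3.710000)/(2.196751 - (29.720011)) = 2.837797; f(x_3) = 0.531376
x_4 = 2.837797 - (0.531376)·(2.837797 - 2.902266)/(0.531376 - (2.196751)) = 2.817227; f(x_4) = 0.014969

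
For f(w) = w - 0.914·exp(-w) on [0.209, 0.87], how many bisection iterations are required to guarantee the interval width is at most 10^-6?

Initial width b − a = 0.87 − 0.209 = 0.661000.
After n steps the width is (b−a)/2^n; need (b−a)/2^n ≤ 10^-6.
So n ≥ log₂(0.661000/10^-6) = log₂(661000.0000) ≈ 19.3343.
Hence n = 20.

20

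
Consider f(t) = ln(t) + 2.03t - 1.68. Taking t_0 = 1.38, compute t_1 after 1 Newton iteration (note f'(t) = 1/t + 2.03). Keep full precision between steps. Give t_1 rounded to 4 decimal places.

0.8560

t_0 = 1.380000: f = 1.443483, f' = 2.754638 → t_1 = 1.380000 - (1.443483)/(2.754638) = 0.855981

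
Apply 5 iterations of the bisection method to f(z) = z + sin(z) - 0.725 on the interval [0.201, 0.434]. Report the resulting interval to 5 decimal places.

[0.36119, 0.36847]

f(0.201000) = -0.324351, f(0.434000) = 0.129503 (opposite signs)
step 1: m = 0.317500, f(m) = -0.095308 < 0 → root in [0.317500, 0.434000]
step 2: m = 0.375750, f(m) = 0.017720 > 0 → root in [0.317500, 0.375750]
step 3: m = 0.346625, f(m) = -0.038650 < 0 → root in [0.346625, 0.375750]
step 4: m = 0.361187, f(m) = -0.010427 < 0 → root in [0.361187, 0.375750]
step 5: m = 0.368469, f(m) = 0.003656 > 0 → root in [0.361187, 0.368469]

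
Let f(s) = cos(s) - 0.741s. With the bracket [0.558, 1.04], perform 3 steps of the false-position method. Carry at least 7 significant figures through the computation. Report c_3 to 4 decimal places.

0.8701

False-position update: c = (a·f(b) − b·f(a))/(f(b) − f(a)); replace the endpoint whose sign matches f(c).
f(0.558000) = 0.434838, f(1.040000) = -0.264420
step 1: c = 0.857735, f(c) = 0.018571 > 0 → new bracket [0.857735, 1.040000]
step 2: c = 0.869696, f(c) = 0.000614 > 0 → new bracket [0.869696, 1.040000]
step 3: c = 0.870091, f(c) = 0.000020 > 0 → new bracket [0.870091, 1.040000]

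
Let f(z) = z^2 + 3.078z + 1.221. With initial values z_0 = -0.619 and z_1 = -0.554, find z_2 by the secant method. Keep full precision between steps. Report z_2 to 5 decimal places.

-0.46093

f(z_0) = -0.301121, f(z_1) = -0.177296
z_2 = -0.554000 - (-0.177296)·(-0.554000 - -0.619000)/(-0.177296 - (-0.301121)) = -0.460931; f(z_2) = 0.014711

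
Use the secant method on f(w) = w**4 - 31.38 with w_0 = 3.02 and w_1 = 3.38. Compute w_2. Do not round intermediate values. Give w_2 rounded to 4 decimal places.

f(w_0) = 51.801696, f(w_1) = 99.136915
w_2 = 3.380000 - (99.136915)·(3.380000 - 3.020000)/(99.136915 - (51.801696)) = 2.626031; f(w_2) = 16.175349

2.6260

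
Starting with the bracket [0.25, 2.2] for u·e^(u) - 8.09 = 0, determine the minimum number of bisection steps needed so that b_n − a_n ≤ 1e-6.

Initial width b − a = 2.2 − 0.25 = 1.950000.
After n steps the width is (b−a)/2^n; need (b−a)/2^n ≤ 1e-6.
So n ≥ log₂(1.950000/1e-6) = log₂(1950000.0000) ≈ 20.8950.
Hence n = 21.

21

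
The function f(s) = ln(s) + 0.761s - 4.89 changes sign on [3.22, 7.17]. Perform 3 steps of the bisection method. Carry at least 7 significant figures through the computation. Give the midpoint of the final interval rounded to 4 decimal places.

4.4544

f(3.220000) = -1.270199, f(7.170000) = 2.536276 (opposite signs)
step 1: m = 5.195000, f(m) = 0.711092 > 0 → root in [3.220000, 5.195000]
step 2: m = 4.207500, f(m) = -0.251224 < 0 → root in [4.207500, 5.195000]
step 3: m = 4.701250, f(m) = 0.235480 > 0 → root in [4.207500, 4.701250]
Midpoint of [4.207500, 4.701250] = 4.454375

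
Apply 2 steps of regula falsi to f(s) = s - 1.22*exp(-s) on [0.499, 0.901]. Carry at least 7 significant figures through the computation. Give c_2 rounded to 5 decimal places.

0.64221

f(0.499000) = -0.241708, f(0.901000) = 0.405481
step 1: c = 0.649136, f(c) = 0.011690 > 0 → new bracket [0.499000, 0.649136]
step 2: c = 0.642210, f(c) = 0.000333 > 0 → new bracket [0.499000, 0.642210]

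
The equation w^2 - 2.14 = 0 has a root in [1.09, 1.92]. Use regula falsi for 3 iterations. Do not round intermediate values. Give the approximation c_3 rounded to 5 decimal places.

1.46182

False-position update: c = (a·f(b) − b·f(a))/(f(b) − f(a)); replace the endpoint whose sign matches f(c).
f(1.090000) = -0.951900, f(1.920000) = 1.546400
step 1: c = 1.406246, f(c) = -0.162473 < 0 → new bracket [1.406246, 1.920000]
step 2: c = 1.455091, f(c) = -0.022709 < 0 → new bracket [1.455091, 1.920000]
step 3: c = 1.461820, f(c) = -0.003083 < 0 → new bracket [1.461820, 1.920000]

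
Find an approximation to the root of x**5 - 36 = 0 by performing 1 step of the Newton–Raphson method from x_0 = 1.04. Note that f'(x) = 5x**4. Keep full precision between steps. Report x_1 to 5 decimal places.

6.98659

x_0 = 1.040000: f = -34.783347, f' = 5.849293 → x_1 = 1.040000 - (-34.783347)/(5.849293) = 6.986590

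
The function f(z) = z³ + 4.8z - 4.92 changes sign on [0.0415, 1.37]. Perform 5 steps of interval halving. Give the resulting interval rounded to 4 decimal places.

f(0.041500) = -4.720729, f(1.370000) = 4.227353 (opposite signs)
step 1: m = 0.705750, f(m) = -1.180878 < 0 → root in [0.705750, 1.370000]
step 2: m = 1.037875, f(m) = 1.179783 > 0 → root in [0.705750, 1.037875]
step 3: m = 0.871813, f(m) = -0.072673 < 0 → root in [0.871813, 1.037875]
step 4: m = 0.954844, f(m) = 0.533806 > 0 → root in [0.871813, 0.954844]
step 5: m = 0.913328, f(m) = 0.225844 > 0 → root in [0.871813, 0.913328]

[0.8718, 0.9133]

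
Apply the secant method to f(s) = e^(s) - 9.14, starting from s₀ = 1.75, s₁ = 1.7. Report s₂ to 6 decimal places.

f(s_0) = -3.385397, f(s_1) = -3.666053
s_2 = 1.700000 - (-3.666053)·(1.700000 - 1.750000)/(-3.666053 - (-3.385397)) = 2.353124; f(s_2) = 1.378375

2.353124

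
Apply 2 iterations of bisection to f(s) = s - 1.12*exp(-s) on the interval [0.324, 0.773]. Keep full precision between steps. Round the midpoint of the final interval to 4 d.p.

0.6046

f(0.324000) = -0.486040, f(0.773000) = 0.255979 (opposite signs)
step 1: m = 0.548500, f(m) = -0.098654 < 0 → root in [0.548500, 0.773000]
step 2: m = 0.660750, f(m) = 0.082310 > 0 → root in [0.548500, 0.660750]
Midpoint of [0.548500, 0.660750] = 0.604625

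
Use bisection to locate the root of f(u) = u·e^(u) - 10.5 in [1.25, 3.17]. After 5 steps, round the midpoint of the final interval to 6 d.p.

1.760000

f(1.250000) = -6.137071, f(3.170000) = 64.969725 (opposite signs)
step 1: m = 2.210000, f(m) = 9.645733 > 0 → root in [1.250000, 2.210000]
step 2: m = 1.730000, f(m) = -0.741669 < 0 → root in [1.730000, 2.210000]
step 3: m = 1.970000, f(m) = 3.626233 > 0 → root in [1.730000, 1.970000]
step 4: m = 1.850000, f(m) = 1.265666 > 0 → root in [1.730000, 1.850000]
step 5: m = 1.790000, f(m) = 0.221120 > 0 → root in [1.730000, 1.790000]
Midpoint of [1.730000, 1.790000] = 1.760000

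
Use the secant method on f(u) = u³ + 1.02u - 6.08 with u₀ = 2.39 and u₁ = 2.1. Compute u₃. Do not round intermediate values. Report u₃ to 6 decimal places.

1.666653

f(u_0) = 10.009719, f(u_1) = 5.323000
u_2 = 2.100000 - (5.323000)·(2.100000 - 2.390000)/(5.323000 - (10.009719)) = 1.770629; f(u_2) = 1.277187
u_3 = 1.770629 - (1.277187)·(1.770629 - 2.100000)/(1.277187 - (5.323000)) = 1.666653; f(u_3) = 0.249498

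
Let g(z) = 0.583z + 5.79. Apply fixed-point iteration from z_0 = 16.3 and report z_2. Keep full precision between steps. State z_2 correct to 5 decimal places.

z_1 = g(16.300000) = 15.292900
z_2 = g(15.292900) = 14.705761

14.70576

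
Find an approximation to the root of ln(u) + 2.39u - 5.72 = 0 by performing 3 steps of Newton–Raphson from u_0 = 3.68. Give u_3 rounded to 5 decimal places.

Newton update: u ← u − f(u)/f'(u).
f'(u) = 1/u + 2.39
u_0 = 3.680000: f = 4.378113, f' = 2.661739 → u_1 = 3.680000 - (4.378113)/(2.661739) = 2.035168
u_1 = 2.035168: f = -0.145369, f' = 2.881360 → u_2 = 2.035168 - (-0.145369)/(2.881360) = 2.085620
u_2 = 2.085620: f = -0.000302, f' = 2.869474 → u_3 = 2.085620 - (-0.000302)/(2.869474) = 2.085725

2.08573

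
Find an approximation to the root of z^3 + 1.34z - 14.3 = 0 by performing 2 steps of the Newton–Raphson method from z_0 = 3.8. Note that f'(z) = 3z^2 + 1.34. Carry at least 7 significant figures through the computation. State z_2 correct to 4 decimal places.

2.3344

Newton update: z ← z − f(z)/f'(z).
z_0 = 3.800000: f = 45.664000, f' = 44.660000 → z_1 = 3.800000 - (45.664000)/(44.660000) = 2.777519
z_1 = 2.777519: f = 10.849357, f' = 24.483836 → z_2 = 2.777519 - (10.849357)/(24.483836) = 2.334396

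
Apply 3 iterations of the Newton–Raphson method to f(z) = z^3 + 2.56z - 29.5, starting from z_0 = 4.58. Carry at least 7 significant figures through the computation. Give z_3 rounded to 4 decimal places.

f'(z) = 3z^2 + 2.56
z_0 = 4.580000: f = 78.296712, f' = 65.489200 → z_1 = 4.580000 - (78.296712)/(65.489200) = 3.384433
z_1 = 3.384433: f = 17.930761, f' = 36.923165 → z_2 = 3.384433 - (17.930761)/(36.923165) = 2.898810
z_2 = 2.898810: f = 2.279931, f' = 27.769291 → z_3 = 2.898810 - (2.279931)/(27.769291) = 2.816707

2.8167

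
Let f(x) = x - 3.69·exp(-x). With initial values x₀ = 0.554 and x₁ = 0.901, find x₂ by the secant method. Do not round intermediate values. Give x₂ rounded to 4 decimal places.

1.1151

f(x_0) = -1.566446, f(x_1) = -0.597743
x_2 = 0.901000 - (-0.597743)·(0.901000 - 0.554000)/(-0.597743 - (-1.566446)) = 1.115118; f(x_2) = -0.094747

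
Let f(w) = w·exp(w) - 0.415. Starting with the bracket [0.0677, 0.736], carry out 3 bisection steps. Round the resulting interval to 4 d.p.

[0.2348, 0.3183]

f(0.067700) = -0.342558, f(0.736000) = 1.121450 (opposite signs)
step 1: m = 0.401850, f(m) = 0.185600 > 0 → root in [0.067700, 0.401850]
step 2: m = 0.234775, f(m) = -0.118098 < 0 → root in [0.234775, 0.401850]
step 3: m = 0.318312, f(m) = 0.022618 > 0 → root in [0.234775, 0.318312]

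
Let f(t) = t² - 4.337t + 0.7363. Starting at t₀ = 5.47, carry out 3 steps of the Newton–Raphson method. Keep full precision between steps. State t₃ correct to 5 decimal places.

f'(t) = 2t - 4.337
t_0 = 5.470000: f = 6.933810, f' = 6.603000 → t_1 = 5.470000 - (6.933810)/(6.603000) = 4.419900
t_1 = 4.419900: f = 1.102710, f' = 4.502800 → t_2 = 4.419900 - (1.102710)/(4.502800) = 4.175006
t_2 = 4.175006: f = 0.059973, f' = 4.013012 → t_3 = 4.175006 - (0.059973)/(4.013012) = 4.160061

4.16006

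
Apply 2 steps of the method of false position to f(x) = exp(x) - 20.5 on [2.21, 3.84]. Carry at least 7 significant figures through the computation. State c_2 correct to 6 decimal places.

False-position update: c = (a·f(b) − b·f(a))/(f(b) − f(a)); replace the endpoint whose sign matches f(c).
f(2.210000) = -11.384284, f(3.840000) = 26.025474
step 1: c = 2.706031, f(c) = -5.530264 < 0 → new bracket [2.706031, 3.840000]
step 2: c = 2.904763, f(c) = -2.239084 < 0 → new bracket [2.904763, 3.840000]

2.904763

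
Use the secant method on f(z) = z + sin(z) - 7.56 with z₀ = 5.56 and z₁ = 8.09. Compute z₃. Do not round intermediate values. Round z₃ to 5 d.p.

Secant update: z_(k+1) = z_k − f(z_k)·(z_k − z_(k-1))/(f(z_k) − f(z_(k-1))).
f(z_0) = -2.661776, f(z_1) = 1.502277
z_2 = 8.090000 - (1.502277)·(8.090000 - 5.560000)/(1.502277 - (-2.661776)) = 7.177245; f(z_2) = 0.396866
z_3 = 7.177245 - (0.396866)·(7.177245 - 8.090000)/(0.396866 - (1.502277)) = 6.849547; f(z_3) = -0.173888

6.84955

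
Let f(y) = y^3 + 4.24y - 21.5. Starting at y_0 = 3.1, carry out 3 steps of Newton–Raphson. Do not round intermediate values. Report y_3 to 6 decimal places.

f'(y) = 3y^2 + 4.24
y_0 = 3.100000: f = 21.435000, f' = 33.070000 → y_1 = 3.100000 - (21.435000)/(33.070000) = 2.451829
y_1 = 2.451829: f = 3.634850, f' = 22.274403 → y_2 = 2.451829 - (3.634850)/(22.274403) = 2.288644
y_2 = 2.288644: f = 0.191527, f' = 19.953679 → y_3 = 2.288644 - (0.191527)/(19.953679) = 2.279046

2.279046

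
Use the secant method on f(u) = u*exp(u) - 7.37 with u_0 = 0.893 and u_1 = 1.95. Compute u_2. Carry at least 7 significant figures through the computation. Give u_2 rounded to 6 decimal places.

f(u_0) = -5.188896, f(u_1) = 6.335941
u_2 = 1.950000 - (6.335941)·(1.950000 - 0.893000)/(6.335941 - (-5.188896)) = 1.368899; f(u_2) = -1.988827

1.368899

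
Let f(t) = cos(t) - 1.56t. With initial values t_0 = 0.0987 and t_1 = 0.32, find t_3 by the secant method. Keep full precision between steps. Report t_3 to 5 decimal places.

0.54599

Secant update: t_(k+1) = t_k − f(t_k)·(t_k − t_(k-1))/(f(t_k) − f(t_(k-1))).
f(t_0) = 0.841161, f(t_1) = 0.450035
t_2 = 0.320000 - (0.450035)·(0.320000 - 0.098700)/(0.450035 - (0.841161)) = 0.574631; f(t_2) = -0.057032
t_3 = 0.574631 - (-0.057032)·(0.574631 - 0.320000)/(-0.057032 - (0.450035)) = 0.545992; f(t_3) = 0.002865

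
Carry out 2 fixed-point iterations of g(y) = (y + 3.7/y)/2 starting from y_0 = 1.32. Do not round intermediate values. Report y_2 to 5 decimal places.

y_1 = g(1.320000) = 2.061515
y_2 = g(2.061515) = 1.928156

1.92816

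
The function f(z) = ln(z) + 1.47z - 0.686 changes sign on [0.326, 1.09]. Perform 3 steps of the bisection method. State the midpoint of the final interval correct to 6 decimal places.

f(0.326000) = -1.327638, f(1.090000) = 1.002478 (opposite signs)
step 1: m = 0.708000, f(m) = 0.009449 > 0 → root in [0.326000, 0.708000]
step 2: m = 0.517000, f(m) = -0.585722 < 0 → root in [0.517000, 0.708000]
step 3: m = 0.612500, f(m) = -0.275831 < 0 → root in [0.612500, 0.708000]
Midpoint of [0.612500, 0.708000] = 0.660250

0.660250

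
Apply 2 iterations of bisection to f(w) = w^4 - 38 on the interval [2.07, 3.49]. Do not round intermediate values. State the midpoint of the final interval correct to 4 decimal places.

f(2.070000) = -19.639632, f(3.490000) = 110.354836 (opposite signs)
step 1: m = 2.780000, f(m) = 21.728167 > 0 → root in [2.070000, 2.780000]
step 2: m = 2.425000, f(m) = -3.418250 < 0 → root in [2.425000, 2.780000]
Midpoint of [2.425000, 2.780000] = 2.602500

2.6025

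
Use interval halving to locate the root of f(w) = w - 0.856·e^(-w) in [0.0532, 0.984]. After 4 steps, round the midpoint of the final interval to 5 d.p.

0.48951

f(0.053200) = -0.758451, f(0.984000) = 0.664016 (opposite signs)
step 1: m = 0.518600, f(m) = 0.008977 > 0 → root in [0.053200, 0.518600]
step 2: m = 0.285900, f(m) = -0.357245 < 0 → root in [0.285900, 0.518600]
step 3: m = 0.402250, f(m) = -0.170254 < 0 → root in [0.402250, 0.518600]
step 4: m = 0.460425, f(m) = -0.079724 < 0 → root in [0.460425, 0.518600]
Midpoint of [0.460425, 0.518600] = 0.489512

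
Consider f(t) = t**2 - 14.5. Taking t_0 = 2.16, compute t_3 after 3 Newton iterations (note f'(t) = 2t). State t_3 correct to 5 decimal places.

3.80814

Newton update: t ← t − f(t)/f'(t).
t_0 = 2.160000: f = -9.834400, f' = 4.320000 → t_1 = 2.160000 - (-9.834400)/(4.320000) = 4.436481
t_1 = 4.436481: f = 5.182368, f' = 8.872963 → t_2 = 4.436481 - (5.182368)/(8.872963) = 3.852419
t_2 = 3.852419: f = 0.341129, f' = 7.704837 → t_3 = 3.852419 - (0.341129)/(7.704837) = 3.808144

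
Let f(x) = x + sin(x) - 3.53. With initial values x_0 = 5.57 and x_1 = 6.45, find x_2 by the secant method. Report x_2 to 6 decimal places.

Secant update: x_(k+1) = x_k − f(x_k)·(x_k − x_(k-1))/(f(x_k) − f(x_(k-1))).
f(x_0) = 1.385754, f(x_1) = 3.086042
x_2 = 6.450000 - (3.086042)·(6.450000 - 5.570000)/(3.086042 - (1.385754)) = 4.852790; f(x_2) = 0.332630

4.852790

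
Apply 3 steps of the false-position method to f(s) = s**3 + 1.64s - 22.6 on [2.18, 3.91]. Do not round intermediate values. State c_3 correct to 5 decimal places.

f(2.180000) = -8.664568, f(3.910000) = 43.588871
step 1: c = 2.466865, f(c) = -3.542417 < 0 → new bracket [2.466865, 3.910000]
step 2: c = 2.575332, f(c) = -1.295985 < 0 → new bracket [2.575332, 3.910000]
step 3: c = 2.613869, f(c) = -0.454491 < 0 → new bracket [2.613869, 3.910000]

2.61387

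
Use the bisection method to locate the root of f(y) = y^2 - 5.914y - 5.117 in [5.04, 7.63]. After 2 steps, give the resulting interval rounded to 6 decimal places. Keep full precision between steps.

f(5.040000) = -9.521960, f(7.630000) = 7.976080 (opposite signs)
step 1: m = 6.335000, f(m) = -2.449965 < 0 → root in [6.335000, 7.630000]
step 2: m = 6.982500, f(m) = 2.343801 > 0 → root in [6.335000, 6.982500]

[6.335000, 6.982500]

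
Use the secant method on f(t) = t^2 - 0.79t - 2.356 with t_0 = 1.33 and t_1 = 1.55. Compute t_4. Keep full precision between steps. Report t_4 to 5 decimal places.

1.97912

f(t_0) = -1.637800, f(t_1) = -1.178000
t_2 = 1.550000 - (-1.178000)·(1.550000 - 1.330000)/(-1.178000 - (-1.637800)) = 2.113636; f(t_2) = 0.441686
t_3 = 2.113636 - (0.441686)·(2.113636 - 1.550000)/(0.441686 - (-1.178000)) = 1.959934; f(t_3) = -0.063008
t_4 = 1.959934 - (-0.063008)·(1.959934 - 2.113636)/(-0.063008 - (0.441686)) = 1.979122; f(t_4) = -0.002581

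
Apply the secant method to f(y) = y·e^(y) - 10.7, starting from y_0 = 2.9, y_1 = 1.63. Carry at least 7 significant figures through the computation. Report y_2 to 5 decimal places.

f(y_0) = 42.005022, f(y_1) = -2.380684
y_2 = 1.630000 - (-2.380684)·(1.630000 - 2.900000)/(-2.380684 - (42.005022)) = 1.698118; f(y_2) = -1.422068

1.69812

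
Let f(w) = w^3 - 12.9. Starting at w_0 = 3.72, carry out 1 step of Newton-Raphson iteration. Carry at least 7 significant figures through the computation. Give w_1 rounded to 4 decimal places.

Newton update: w ← w − f(w)/f'(w).
f'(w) = 3w^2
w_0 = 3.720000: f = 38.578848, f' = 41.515200 → w_1 = 3.720000 - (38.578848)/(41.515200) = 2.790730

2.7907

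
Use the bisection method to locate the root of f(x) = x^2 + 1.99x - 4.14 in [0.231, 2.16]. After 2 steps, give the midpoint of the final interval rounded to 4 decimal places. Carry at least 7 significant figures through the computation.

f(0.231000) = -3.626949, f(2.160000) = 4.824000 (opposite signs)
step 1: m = 1.195500, f(m) = -0.331735 < 0 → root in [1.195500, 2.160000]
step 2: m = 1.677750, f(m) = 2.013568 > 0 → root in [1.195500, 1.677750]
Midpoint of [1.195500, 1.677750] = 1.436625

1.4366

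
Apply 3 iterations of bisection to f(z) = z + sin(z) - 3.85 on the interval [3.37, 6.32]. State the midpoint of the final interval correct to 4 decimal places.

f(3.370000) = -0.706427, f(6.320000) = 2.506806 (opposite signs)
step 1: m = 4.845000, f(m) = 0.003780 > 0 → root in [3.370000, 4.845000]
step 2: m = 4.107500, f(m) = -0.565065 < 0 → root in [4.107500, 4.845000]
step 3: m = 4.476250, f(m) = -0.345999 < 0 → root in [4.476250, 4.845000]
Midpoint of [4.476250, 4.845000] = 4.660625

4.6606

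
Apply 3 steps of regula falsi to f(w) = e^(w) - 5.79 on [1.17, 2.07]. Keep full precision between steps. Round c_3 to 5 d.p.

f(1.170000) = -2.568007, f(2.070000) = 2.134823
step 1: c = 1.661450, f(c) = -0.523057 < 0 → new bracket [1.661450, 2.070000]
step 2: c = 1.741851, f(c) = -0.082103 < 0 → new bracket [1.741851, 2.070000]
step 3: c = 1.754004, f(c) = -0.012312 < 0 → new bracket [1.754004, 2.070000]

1.75400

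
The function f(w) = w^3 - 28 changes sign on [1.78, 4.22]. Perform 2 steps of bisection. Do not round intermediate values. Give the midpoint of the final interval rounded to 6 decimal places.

f(1.780000) = -22.360248, f(4.220000) = 47.151448 (opposite signs)
step 1: m = 3.000000, f(m) = -1.000000 < 0 → root in [3.000000, 4.220000]
step 2: m = 3.610000, f(m) = 19.045881 > 0 → root in [3.000000, 3.610000]
Midpoint of [3.000000, 3.610000] = 3.305000

3.305000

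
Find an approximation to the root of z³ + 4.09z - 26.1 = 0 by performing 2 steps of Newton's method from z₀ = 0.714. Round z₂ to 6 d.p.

Newton update: z ← z − f(z)/f'(z).
f'(z) = 3z² + 4.09
z_0 = 0.714000: f = -22.815746, f' = 5.619388 → z_1 = 0.714000 - (-22.815746)/(5.619388) = 4.774183
z_1 = 4.774183: f = 102.243544, f' = 72.468480 → z_2 = 4.774183 - (102.243544)/(72.468480) = 3.363314

3.363314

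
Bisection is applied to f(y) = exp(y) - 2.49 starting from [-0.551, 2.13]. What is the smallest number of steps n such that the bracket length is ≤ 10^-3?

Initial width b − a = 2.13 − -0.551 = 2.681000.
After n steps the width is (b−a)/2^n; need (b−a)/2^n ≤ 10^-3.
So n ≥ log₂(2.681000/10^-3) = log₂(2681.0000) ≈ 11.3886.
Hence n = 12.

12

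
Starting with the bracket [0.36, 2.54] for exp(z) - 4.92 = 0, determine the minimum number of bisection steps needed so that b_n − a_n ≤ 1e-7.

Initial width b − a = 2.54 − 0.36 = 2.180000.
After n steps the width is (b−a)/2^n; need (b−a)/2^n ≤ 1e-7.
So n ≥ log₂(2.180000/1e-7) = log₂(21800000.0000) ≈ 24.3778.
Hence n = 25.

25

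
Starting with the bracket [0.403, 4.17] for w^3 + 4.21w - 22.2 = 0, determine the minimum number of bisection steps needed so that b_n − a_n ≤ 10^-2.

9

Initial width b − a = 4.17 − 0.403 = 3.767000.
After n steps the width is (b−a)/2^n; need (b−a)/2^n ≤ 10^-2.
So n ≥ log₂(3.767000/10^-2) = log₂(376.7000) ≈ 8.5573.
Hence n = 9.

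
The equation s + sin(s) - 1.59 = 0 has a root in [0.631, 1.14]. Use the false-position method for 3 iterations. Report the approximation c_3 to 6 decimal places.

0.843242

f(0.631000) = -0.369048, f(1.140000) = 0.458633
step 1: c = 0.857954, f(c) = 0.024459 > 0 → new bracket [0.631000, 0.857954]
step 2: c = 0.843847, f(c) = 0.001052 > 0 → new bracket [0.631000, 0.843847]
step 3: c = 0.843242, f(c) = 0.000045 > 0 → new bracket [0.631000, 0.843242]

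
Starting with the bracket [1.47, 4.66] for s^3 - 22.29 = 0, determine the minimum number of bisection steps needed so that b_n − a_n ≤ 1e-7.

25

Initial width b − a = 4.66 − 1.47 = 3.190000.
After n steps the width is (b−a)/2^n; need (b−a)/2^n ≤ 1e-7.
So n ≥ log₂(3.190000/1e-7) = log₂(31900000.0000) ≈ 24.9271.
Hence n = 25.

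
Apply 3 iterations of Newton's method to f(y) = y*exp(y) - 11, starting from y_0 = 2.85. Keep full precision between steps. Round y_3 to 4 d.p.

1.8156

Newton update: y ← y − f(y)/f'(y).
f'(y) = (y+1)*exp(y)
y_0 = 2.850000: f = 38.270178, f' = 66.557960 → y_1 = 2.850000 - (38.270178)/(66.557960) = 2.275010
y_1 = 2.275010: f = 11.131326, f' = 31.859340 → y_2 = 2.275010 - (11.131326)/(31.859340) = 1.925620
y_2 = 1.925620: f = 2.208598, f' = 20.067999 → y_3 = 1.925620 - (2.208598)/(20.067999) = 1.815564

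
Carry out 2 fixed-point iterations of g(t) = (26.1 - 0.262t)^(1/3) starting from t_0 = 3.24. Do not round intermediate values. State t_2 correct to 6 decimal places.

t_1 = g(3.240000) = 2.933776
t_2 = g(2.933776) = 2.936879

2.936879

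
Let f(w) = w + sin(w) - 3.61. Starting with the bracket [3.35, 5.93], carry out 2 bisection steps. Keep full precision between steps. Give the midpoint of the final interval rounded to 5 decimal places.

f(3.350000) = -0.466902, f(5.930000) = 1.974112 (opposite signs)
step 1: m = 4.640000, f(m) = 0.032619 > 0 → root in [3.350000, 4.640000]
step 2: m = 3.995000, f(m) = -0.368525 < 0 → root in [3.995000, 4.640000]
Midpoint of [3.995000, 4.640000] = 4.317500

4.31750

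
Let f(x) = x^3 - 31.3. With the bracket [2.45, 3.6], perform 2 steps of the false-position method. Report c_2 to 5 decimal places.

3.13769

f(2.450000) = -16.593875, f(3.600000) = 15.356000
step 1: c = 3.047278, f(c) = -3.003272 < 0 → new bracket [3.047278, 3.600000]
step 2: c = 3.137694, f(c) = -0.409011 < 0 → new bracket [3.137694, 3.600000]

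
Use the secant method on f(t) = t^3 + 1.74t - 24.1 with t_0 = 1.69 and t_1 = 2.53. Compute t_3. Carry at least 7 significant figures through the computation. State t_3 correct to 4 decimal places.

2.6841

Secant update: t_(k+1) = t_k − f(t_k)·(t_k − t_(k-1))/(f(t_k) − f(t_(k-1))).
f(t_0) = -16.332591, f(t_1) = -3.503523
t_2 = 2.530000 - (-3.503523)·(2.530000 - 1.690000)/(-3.503523 - (-16.332591)) = 2.759398; f(t_2) = 1.712168
t_3 = 2.759398 - (1.712168)·(2.759398 - 2.530000)/(1.712168 - (-3.503523)) = 2.684093; f(t_3) = -0.092524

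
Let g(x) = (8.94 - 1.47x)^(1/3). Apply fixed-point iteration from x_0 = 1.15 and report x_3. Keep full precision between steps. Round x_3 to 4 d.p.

x_1 = g(1.150000) = 1.935394
x_2 = g(1.935394) = 1.826658
x_3 = g(1.826658) = 1.842488

1.8425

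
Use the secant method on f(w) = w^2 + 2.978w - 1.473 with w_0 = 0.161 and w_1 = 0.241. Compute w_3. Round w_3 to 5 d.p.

Secant update: w_(k+1) = w_k − f(w_k)·(w_k − w_(k-1))/(f(w_k) − f(w_(k-1))).
f(w_0) = -0.967621, f(w_1) = -0.697221
w_2 = 0.241000 - (-0.697221)·(0.241000 - 0.161000)/(-0.697221 - (-0.967621)) = 0.447278; f(w_2) = 0.059053
w_3 = 0.447278 - (0.059053)·(0.447278 - 0.241000)/(0.059053 - (-0.697221)) = 0.431171; f(w_3) = -0.003063

0.43117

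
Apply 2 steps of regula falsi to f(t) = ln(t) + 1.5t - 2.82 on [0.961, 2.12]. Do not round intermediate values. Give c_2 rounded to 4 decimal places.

f(0.961000) = -1.418281, f(2.120000) = 1.111416
step 1: c = 1.610796, f(c) = 0.072923 > 0 → new bracket [0.961000, 1.610796]
step 2: c = 1.579020, f(c) = 0.005334 > 0 → new bracket [0.961000, 1.579020]

1.5790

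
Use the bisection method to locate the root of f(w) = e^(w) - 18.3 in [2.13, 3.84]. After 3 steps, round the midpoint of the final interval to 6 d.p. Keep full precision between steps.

f(2.130000) = -9.885133, f(3.840000) = 28.225474 (opposite signs)
step 1: m = 2.985000, f(m) = 1.486502 > 0 → root in [2.130000, 2.985000]
step 2: m = 2.557500, f(m) = -5.396482 < 0 → root in [2.557500, 2.985000]
step 3: m = 2.771250, f(m) = -2.321405 < 0 → root in [2.771250, 2.985000]
Midpoint of [2.771250, 2.985000] = 2.878125

2.878125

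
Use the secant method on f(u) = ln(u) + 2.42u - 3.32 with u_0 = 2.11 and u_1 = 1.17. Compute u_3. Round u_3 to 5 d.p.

1.27243

Secant update: u_(k+1) = u_k − f(u_k)·(u_k − u_(k-1))/(f(u_k) − f(u_(k-1))).
f(u_0) = 2.532888, f(u_1) = -0.331596
u_2 = 1.170000 - (-0.331596)·(1.170000 - 2.110000)/(-0.331596 - (2.532888)) = 1.278816; f(u_2) = 0.020668
u_3 = 1.278816 - (0.020668)·(1.278816 - 1.170000)/(0.020668 - (-0.331596)) = 1.272431; f(u_3) = 0.000213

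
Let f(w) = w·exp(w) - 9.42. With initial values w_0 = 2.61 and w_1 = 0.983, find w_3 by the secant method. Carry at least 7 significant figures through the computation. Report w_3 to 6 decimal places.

1.972737

f(w_0) = 26.073523, f(w_1) = -6.792970
w_2 = 0.983000 - (-6.792970)·(0.983000 - 2.610000)/(-6.792970 - (26.073523)) = 1.319274; f(w_2) = -4.484982
w_3 = 1.319274 - (-4.484982)·(1.319274 - 0.983000)/(-4.484982 - (-6.792970)) = 1.972737; f(w_3) = 4.764635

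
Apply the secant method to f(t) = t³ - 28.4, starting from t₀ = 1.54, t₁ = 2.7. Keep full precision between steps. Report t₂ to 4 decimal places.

3.3308

f(t_0) = -24.747736, f(t_1) = -8.717000
t_2 = 2.700000 - (-8.717000)·(2.700000 - 1.540000)/(-8.717000 - (-24.747736)) = 3.330771; f(t_2) = 8.551685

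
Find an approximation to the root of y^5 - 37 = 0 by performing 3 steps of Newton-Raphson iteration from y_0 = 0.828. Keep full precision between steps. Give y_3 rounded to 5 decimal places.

10.50032

Newton update: y ← y − f(y)/f'(y).
f'(y) = 5y^4
y_0 = 0.828000: f = -36.610819, f' = 2.350127 → y_1 = 0.828000 - (-36.610819)/(2.350127) = 16.406229
y_1 = 16.406229: f = 1188585.335447, f' = 362247.263847 → y_2 = 16.406229 - (1188585.335447)/(362247.263847) = 13.125086
y_2 = 13.125086: f = 389465.922315, f' = 148381.098059 → y_3 = 13.125086 - (389465.922315)/(148381.098059) = 10.500318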